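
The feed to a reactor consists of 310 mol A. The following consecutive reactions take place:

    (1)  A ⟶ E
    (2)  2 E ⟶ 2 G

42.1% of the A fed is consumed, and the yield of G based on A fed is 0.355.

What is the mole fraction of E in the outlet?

0.066

Conversion of A: A consumed = 1ξ₁ = 0.421 × 310 → ξ₁ = 130.5 mol.
Yield of G: 2ξ₂ / 310 = 0.355 → ξ₂ = 55.02 mol.
Outlet amounts (n = n₀ + Σ ν·ξ):
  A: 310 − 1(130.5) = 179.5
  E: 0 + 1(130.5) − 2(55.02) = 20.46
  G: 0 + 2(55.02) = 110
Total out = 310 mol; y_E = 20.46 / 310 = 0.066.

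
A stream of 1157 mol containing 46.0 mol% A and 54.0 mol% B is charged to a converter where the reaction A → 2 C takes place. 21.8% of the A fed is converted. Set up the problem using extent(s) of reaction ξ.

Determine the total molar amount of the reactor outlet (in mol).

A reacted = 0.218 × 532.2 = 116 mol; ν_A = −1, so ξ = 116/1 = 116 mol.
Outlet amounts (n = n₀ + ν ξ):
  A: 532.2 − 1(116) = 416.2
  C: 0 + 2(116) = 232
  B: 624.8 (inert)
Total out = 416.2 + 232 + 624.8 = 1273 mol.

1270 mol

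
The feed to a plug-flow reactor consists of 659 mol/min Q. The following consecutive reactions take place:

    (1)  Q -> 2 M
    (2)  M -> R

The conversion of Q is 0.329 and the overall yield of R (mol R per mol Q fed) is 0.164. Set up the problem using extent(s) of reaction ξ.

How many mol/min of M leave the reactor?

Conversion of Q: Q consumed = 1ξ₁ = 0.329 × 659 → ξ₁ = 216.8 mol/min.
Yield of R: 1ξ₂ / 659 = 0.164 → ξ₂ = 108.1 mol/min.
Outlet amounts (n = n₀ + Σ ν·ξ):
  Q: 659 − 1(216.8) = 442.2
  M: 0 + 2(216.8) − 1(108.1) = 325.5
  R: 0 + 1(108.1) = 108.1

326 mol/min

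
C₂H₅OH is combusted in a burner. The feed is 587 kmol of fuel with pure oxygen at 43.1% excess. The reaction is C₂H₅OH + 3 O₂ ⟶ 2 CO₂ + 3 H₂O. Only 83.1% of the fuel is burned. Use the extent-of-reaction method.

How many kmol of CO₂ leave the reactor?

976 kmol

Stoichiometric O₂ = 3 × 587 = 1761 kmol; O₂ fed = 1761 × 1.431 = 2520 kmol.
Fuel reacted = 0.831 × 587 → ξ = 487.8 kmol.
Outlet (n = n₀ + ν ξ):
  C₂H₅OH: 587 − 1(487.8) = 99.2
  O₂: 2520 − 3(487.8) = 1057
  CO₂: 0 + 2(487.8) = 975.6
  H₂O: 0 + 3(487.8) = 1463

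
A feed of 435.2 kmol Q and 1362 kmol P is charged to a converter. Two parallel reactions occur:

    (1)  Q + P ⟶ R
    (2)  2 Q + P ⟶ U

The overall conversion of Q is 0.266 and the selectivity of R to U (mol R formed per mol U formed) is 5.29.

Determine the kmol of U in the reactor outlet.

Conversion of Q: Q consumed = 0.266 × 435.2 = 115.8 kmol = 1ξ₁ + 2ξ₂.
Selectivity: 1ξ₁ / (1ξ₂) = 5.29 → ξ₁ = 5.29 ξ₂.
Substitute: (1·5.29 + 2) ξ₂ = 115.8 → ξ₂ = 15.88 kmol, ξ₁ = 84 kmol.
Outlet amounts (n = n₀ + Σ ν·ξ):
  Q: 435.2 − 1(84) − 2(15.88) = 319.4
  P: 1362 − 1(84) − 1(15.88) = 1262
  R: 0 + 1(84) = 84
  U: 0 + 1(15.88) = 15.88

15.9 kmol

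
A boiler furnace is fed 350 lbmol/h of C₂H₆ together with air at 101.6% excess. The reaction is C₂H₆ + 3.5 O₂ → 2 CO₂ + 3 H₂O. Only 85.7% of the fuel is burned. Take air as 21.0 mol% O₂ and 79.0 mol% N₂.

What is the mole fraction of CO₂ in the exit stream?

0.0489

Stoichiometric O₂ = 3.5 × 350 = 1225 lbmol/h; O₂ fed = 1225 × 2.016 = 2470 lbmol/h.
N₂ fed = 2470 × 79/21 = 9290 lbmol/h.
Fuel reacted = 0.857 × 350 → ξ = 299.9 lbmol/h.
Outlet (n = n₀ + ν ξ):
  C₂H₆: 350 − 1(299.9) = 50.05
  O₂: 2470 − 3.5(299.9) = 1420
  N₂: 9290 (inert)
  CO₂: 0 + 2(299.9) = 599.9
  H₂O: 0 + 3(299.9) = 899.8
Total out = 12260 lbmol/h; y_CO₂ = 599.9 / 12260 = 0.04893.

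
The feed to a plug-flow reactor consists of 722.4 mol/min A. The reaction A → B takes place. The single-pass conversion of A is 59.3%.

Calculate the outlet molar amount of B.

428 mol/min

A reacted = 0.593 × 722.4 = 428.4 mol/min; ν_A = −1, so ξ = 428.4/1 = 428.4 mol/min.
Outlet amounts (n = n₀ + ν ξ):
  A: 722.4 − 1(428.4) = 294
  B: 0 + 1(428.4) = 428.4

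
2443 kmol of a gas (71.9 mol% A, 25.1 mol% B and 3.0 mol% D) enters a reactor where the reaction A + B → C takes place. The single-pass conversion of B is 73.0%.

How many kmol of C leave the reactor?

B reacted = 0.73 × 613.2 = 447.6 kmol; ν_B = −1, so ξ = 447.6/1 = 447.6 kmol.
Outlet amounts (n = n₀ + ν ξ):
  A: 1757 − 1(447.6) = 1309
  B: 613.2 − 1(447.6) = 165.6
  C: 0 + 1(447.6) = 447.6
  D: 73.29 (inert)

448 kmol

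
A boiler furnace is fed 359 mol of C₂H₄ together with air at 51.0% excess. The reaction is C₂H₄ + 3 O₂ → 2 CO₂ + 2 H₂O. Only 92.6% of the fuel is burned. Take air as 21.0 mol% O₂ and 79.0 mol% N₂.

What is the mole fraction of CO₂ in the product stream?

Stoichiometric O₂ = 3 × 359 = 1077 mol; O₂ fed = 1077 × 1.510 = 1626 mol.
N₂ fed = 1626 × 79/21 = 6118 mol.
Fuel reacted = 0.926 × 359 → ξ = 332.4 mol.
Outlet (n = n₀ + ν ξ):
  C₂H₄: 359 − 1(332.4) = 26.57
  O₂: 1626 − 3(332.4) = 629
  N₂: 6118 (inert)
  CO₂: 0 + 2(332.4) = 664.9
  H₂O: 0 + 2(332.4) = 664.9
Total out = 8103 mol; y_CO₂ = 664.9 / 8103 = 0.08205.

0.0821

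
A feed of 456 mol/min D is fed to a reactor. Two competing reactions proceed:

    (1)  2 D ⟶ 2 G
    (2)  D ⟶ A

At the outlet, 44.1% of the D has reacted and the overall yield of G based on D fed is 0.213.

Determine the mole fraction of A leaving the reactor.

0.228

Yield of G: 2ξ₁ / 456 = 0.213 → ξ₁ = 48.56 mol/min.
Conversion of D: 2ξ₁ + 1ξ₂ = 0.441 × 456 = 201.1 → ξ₂ = 104 mol/min.
Outlet amounts (n = n₀ + Σ ν·ξ):
  D: 456 − 2(48.56) − 1(104) = 254.9
  G: 0 + 2(48.56) = 97.13
  A: 0 + 1(104) = 104
Total out = 456 mol/min; y_A = 104 / 456 = 0.228.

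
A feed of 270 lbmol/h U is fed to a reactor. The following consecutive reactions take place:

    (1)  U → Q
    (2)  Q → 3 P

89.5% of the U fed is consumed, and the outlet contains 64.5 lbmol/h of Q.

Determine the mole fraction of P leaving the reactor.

0.851

Conversion of U: U consumed = 1ξ₁ = 0.895 × 270 → ξ₁ = 241.7 lbmol/h.
Q balance: n_Q = 0 + 1ξ₁ − 1ξ₂ = 64.5 → ξ₂ = (1·241.7 − 64.5)/1 = 177.2 lbmol/h.
Outlet amounts (n = n₀ + Σ ν·ξ):
  U: 270 − 1(241.7) = 28.35
  Q: 0 + 1(241.7) − 1(177.2) = 64.5
  P: 0 + 3(177.2) = 531.5
Total out = 624.3 lbmol/h; y_P = 531.5 / 624.3 = 0.8513.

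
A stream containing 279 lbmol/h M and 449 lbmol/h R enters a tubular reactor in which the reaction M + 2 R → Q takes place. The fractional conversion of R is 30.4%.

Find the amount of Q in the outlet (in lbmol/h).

68.2 lbmol/h

R reacted = 0.304 × 449 = 136.5 lbmol/h; ν_R = −2, so ξ = 136.5/2 = 68.25 lbmol/h.
Outlet amounts (n = n₀ + ν ξ):
  M: 279 − 1(68.25) = 210.8
  R: 449 − 2(68.25) = 312.5
  Q: 0 + 1(68.25) = 68.25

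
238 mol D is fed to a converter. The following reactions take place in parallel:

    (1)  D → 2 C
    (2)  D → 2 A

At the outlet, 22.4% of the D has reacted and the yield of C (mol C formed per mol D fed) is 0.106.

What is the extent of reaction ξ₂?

ξ₂ = 40.7 mol

Yield of C: 2ξ₁ / 238 = 0.106 → ξ₁ = 12.61 mol.
Conversion of D: 1ξ₁ + 1ξ₂ = 0.224 × 238 = 53.31 → ξ₂ = 40.7 mol.
Outlet amounts (n = n₀ + Σ ν·ξ):
  D: 238 − 1(12.61) − 1(40.7) = 184.7
  C: 0 + 2(12.61) = 25.23
  A: 0 + 2(40.7) = 81.4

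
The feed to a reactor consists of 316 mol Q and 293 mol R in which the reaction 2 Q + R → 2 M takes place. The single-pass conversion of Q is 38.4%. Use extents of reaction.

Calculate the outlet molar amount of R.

Q reacted = 0.384 × 316 = 121.3 mol; ν_Q = −2, so ξ = 121.3/2 = 60.67 mol.
Outlet amounts (n = n₀ + ν ξ):
  Q: 316 − 2(60.67) = 194.7
  R: 293 − 1(60.67) = 232.3
  M: 0 + 2(60.67) = 121.3

232 mol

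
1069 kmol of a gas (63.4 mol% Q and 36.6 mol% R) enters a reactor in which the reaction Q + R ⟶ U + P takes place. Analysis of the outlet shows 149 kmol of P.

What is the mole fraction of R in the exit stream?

0.227

For P: n = n₀ + 1ξ → 149 = 0 + 1ξ, giving ξ = 149 kmol.
Outlet amounts (n = n₀ + ν ξ):
  Q: 677.7 − 1(149) = 528.7
  R: 391.3 − 1(149) = 242.3
  U: 0 + 1(149) = 149
  P: 0 + 1(149) = 149
Total out = 1069 kmol; y_R = 242.3 / 1069 = 0.2266.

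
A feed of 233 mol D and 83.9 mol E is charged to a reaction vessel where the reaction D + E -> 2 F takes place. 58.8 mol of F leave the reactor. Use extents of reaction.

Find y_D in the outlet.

0.642

For F: n = n₀ + 2ξ → 58.8 = 0 + 2ξ, giving ξ = 29.4 mol.
Outlet amounts (n = n₀ + ν ξ):
  D: 233 − 1(29.4) = 203.6
  E: 83.9 − 1(29.4) = 54.5
  F: 0 + 2(29.4) = 58.8
Total out = 316.9 mol; y_D = 203.6 / 316.9 = 0.6425.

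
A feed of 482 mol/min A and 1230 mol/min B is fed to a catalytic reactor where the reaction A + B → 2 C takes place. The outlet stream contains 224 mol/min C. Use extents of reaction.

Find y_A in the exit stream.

0.216

For C: n = n₀ + 2ξ → 224 = 0 + 2ξ, giving ξ = 112 mol/min.
Outlet amounts (n = n₀ + ν ξ):
  A: 482 − 1(112) = 370
  B: 1230 − 1(112) = 1118
  C: 0 + 2(112) = 224
Total out = 1712 mol/min; y_A = 370 / 1712 = 0.2161.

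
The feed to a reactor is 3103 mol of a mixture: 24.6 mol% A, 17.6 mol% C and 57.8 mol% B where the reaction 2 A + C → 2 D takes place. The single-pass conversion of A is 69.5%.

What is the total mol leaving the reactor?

2840 mol

A reacted = 0.695 × 763.3 = 530.5 mol; ν_A = −2, so ξ = 530.5/2 = 265.3 mol.
Outlet amounts (n = n₀ + ν ξ):
  A: 763.3 − 2(265.3) = 232.8
  C: 546.1 − 1(265.3) = 280.9
  D: 0 + 2(265.3) = 530.5
  B: 1794 (inert)
Total out = 232.8 + 280.9 + 530.5 + 1794 = 2838 mol.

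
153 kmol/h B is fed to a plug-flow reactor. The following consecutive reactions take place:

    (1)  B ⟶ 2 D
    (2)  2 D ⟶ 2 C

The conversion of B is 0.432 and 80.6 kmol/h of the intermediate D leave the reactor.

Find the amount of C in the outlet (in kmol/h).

51.6 kmol/h

Conversion of B: B consumed = 1ξ₁ = 0.432 × 153 → ξ₁ = 66.1 kmol/h.
D balance: n_D = 0 + 2ξ₁ − 2ξ₂ = 80.6 → ξ₂ = (2·66.1 − 80.6)/2 = 25.8 kmol/h.
Outlet amounts (n = n₀ + Σ ν·ξ):
  B: 153 − 1(66.1) = 86.9
  D: 0 + 2(66.1) − 2(25.8) = 80.6
  C: 0 + 2(25.8) = 51.59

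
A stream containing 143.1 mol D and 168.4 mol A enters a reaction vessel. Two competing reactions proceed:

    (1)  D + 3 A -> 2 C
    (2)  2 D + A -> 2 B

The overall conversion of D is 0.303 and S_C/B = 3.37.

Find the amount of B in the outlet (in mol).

16.1 mol

Conversion of D: D consumed = 0.303 × 143.1 = 43.36 mol = 1ξ₁ + 2ξ₂.
Selectivity: 2ξ₁ / (2ξ₂) = 3.37 → ξ₁ = 3.37 ξ₂.
Substitute: (1·3.37 + 2) ξ₂ = 43.36 → ξ₂ = 8.074 mol, ξ₁ = 27.21 mol.
Outlet amounts (n = n₀ + Σ ν·ξ):
  D: 143.1 − 1(27.21) − 2(8.074) = 99.74
  A: 168.4 − 3(27.21) − 1(8.074) = 78.69
  C: 0 + 2(27.21) = 54.42
  B: 0 + 2(8.074) = 16.15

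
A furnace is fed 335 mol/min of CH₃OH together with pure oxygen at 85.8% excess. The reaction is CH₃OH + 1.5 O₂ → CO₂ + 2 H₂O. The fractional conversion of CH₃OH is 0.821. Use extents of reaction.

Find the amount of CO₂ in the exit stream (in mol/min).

Stoichiometric O₂ = 1.5 × 335 = 502.5 mol/min; O₂ fed = 502.5 × 1.858 = 933.6 mol/min.
Fuel reacted = 0.821 × 335 → ξ = 275 mol/min.
Outlet (n = n₀ + ν ξ):
  CH₃OH: 335 − 1(275) = 59.97
  O₂: 933.6 − 1.5(275) = 521.1
  CO₂: 0 + 1(275) = 275
  H₂O: 0 + 2(275) = 550.1

275 mol/min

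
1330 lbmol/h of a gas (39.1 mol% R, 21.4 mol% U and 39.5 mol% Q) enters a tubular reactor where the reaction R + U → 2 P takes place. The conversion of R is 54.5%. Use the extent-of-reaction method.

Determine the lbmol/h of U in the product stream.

R reacted = 0.545 × 520 = 283.4 lbmol/h; ν_R = −1, so ξ = 283.4/1 = 283.4 lbmol/h.
Outlet amounts (n = n₀ + ν ξ):
  R: 520 − 1(283.4) = 236.6
  U: 284.6 − 1(283.4) = 1.204
  P: 0 + 2(283.4) = 566.8
  Q: 525.4 (inert)

1.2 lbmol/h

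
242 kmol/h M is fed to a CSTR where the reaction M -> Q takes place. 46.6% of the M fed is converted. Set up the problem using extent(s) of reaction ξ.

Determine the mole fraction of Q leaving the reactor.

M reacted = 0.466 × 242 = 112.8 kmol/h; ν_M = −1, so ξ = 112.8/1 = 112.8 kmol/h.
Outlet amounts (n = n₀ + ν ξ):
  M: 242 − 1(112.8) = 129.2
  Q: 0 + 1(112.8) = 112.8
Total out = 242 kmol/h; y_Q = 112.8 / 242 = 0.466.

0.466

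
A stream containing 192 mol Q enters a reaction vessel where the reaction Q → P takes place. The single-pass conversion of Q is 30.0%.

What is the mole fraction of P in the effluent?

Q reacted = 0.3 × 192 = 57.6 mol; ν_Q = −1, so ξ = 57.6/1 = 57.6 mol.
Outlet amounts (n = n₀ + ν ξ):
  Q: 192 − 1(57.6) = 134.4
  P: 0 + 1(57.6) = 57.6
Total out = 192 mol; y_P = 57.6 / 192 = 0.3.

0.3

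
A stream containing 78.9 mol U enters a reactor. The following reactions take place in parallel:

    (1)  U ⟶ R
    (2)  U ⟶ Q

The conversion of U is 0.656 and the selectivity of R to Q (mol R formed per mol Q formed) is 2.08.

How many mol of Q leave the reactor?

Conversion of U: U consumed = 0.656 × 78.9 = 51.76 mol = 1ξ₁ + 1ξ₂.
Selectivity: 1ξ₁ / (1ξ₂) = 2.08 → ξ₁ = 2.08 ξ₂.
Substitute: (1·2.08 + 1) ξ₂ = 51.76 → ξ₂ = 16.8 mol, ξ₁ = 34.95 mol.
Outlet amounts (n = n₀ + Σ ν·ξ):
  U: 78.9 − 1(34.95) − 1(16.8) = 27.14
  R: 0 + 1(34.95) = 34.95
  Q: 0 + 1(16.8) = 16.8

16.8 mol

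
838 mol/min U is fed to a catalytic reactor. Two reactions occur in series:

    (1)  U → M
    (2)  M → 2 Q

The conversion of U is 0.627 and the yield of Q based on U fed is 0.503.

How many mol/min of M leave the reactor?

315 mol/min

Conversion of U: U consumed = 1ξ₁ = 0.627 × 838 → ξ₁ = 525.4 mol/min.
Yield of Q: 2ξ₂ / 838 = 0.503 → ξ₂ = 210.8 mol/min.
Outlet amounts (n = n₀ + Σ ν·ξ):
  U: 838 − 1(525.4) = 312.6
  M: 0 + 1(525.4) − 1(210.8) = 314.7
  Q: 0 + 2(210.8) = 421.5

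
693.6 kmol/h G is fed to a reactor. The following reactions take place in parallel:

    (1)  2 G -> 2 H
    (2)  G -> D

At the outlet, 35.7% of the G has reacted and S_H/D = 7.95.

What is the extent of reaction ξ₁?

Conversion of G: G consumed = 0.357 × 693.6 = 247.6 kmol/h = 2ξ₁ + 1ξ₂.
Selectivity: 2ξ₁ / (1ξ₂) = 7.95 → ξ₁ = 3.975 ξ₂.
Substitute: (2·3.975 + 1) ξ₂ = 247.6 → ξ₂ = 27.67 kmol/h, ξ₁ = 110 kmol/h.
Outlet amounts (n = n₀ + Σ ν·ξ):
  G: 693.6 − 2(110) − 1(27.67) = 446
  H: 0 + 2(110) = 219.9
  D: 0 + 1(27.67) = 27.67

ξ₁ = 110 kmol/h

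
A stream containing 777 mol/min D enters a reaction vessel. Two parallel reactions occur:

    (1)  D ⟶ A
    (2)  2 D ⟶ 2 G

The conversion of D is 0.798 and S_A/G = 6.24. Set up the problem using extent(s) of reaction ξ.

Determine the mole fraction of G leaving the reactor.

Conversion of D: D consumed = 0.798 × 777 = 620 mol/min = 1ξ₁ + 2ξ₂.
Selectivity: 1ξ₁ / (2ξ₂) = 6.24 → ξ₁ = 12.48 ξ₂.
Substitute: (1·12.48 + 2) ξ₂ = 620 → ξ₂ = 42.82 mol/min, ξ₁ = 534.4 mol/min.
Outlet amounts (n = n₀ + Σ ν·ξ):
  D: 777 − 1(534.4) − 2(42.82) = 157
  A: 0 + 1(534.4) = 534.4
  G: 0 + 2(42.82) = 85.64
Total out = 777 mol/min; y_G = 85.64 / 777 = 0.1102.

0.11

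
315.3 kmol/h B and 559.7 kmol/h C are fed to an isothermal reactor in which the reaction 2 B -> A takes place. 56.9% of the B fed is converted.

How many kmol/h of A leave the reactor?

B reacted = 0.569 × 315.3 = 179.4 kmol/h; ν_B = −2, so ξ = 179.4/2 = 89.7 kmol/h.
Outlet amounts (n = n₀ + ν ξ):
  B: 315.3 − 2(89.7) = 135.9
  A: 0 + 1(89.7) = 89.7
  C: 559.7 (inert)

89.7 kmol/h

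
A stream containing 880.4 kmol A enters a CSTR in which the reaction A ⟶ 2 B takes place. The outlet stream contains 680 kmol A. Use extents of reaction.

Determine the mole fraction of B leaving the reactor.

For A: n = n₀ − 1ξ → 680 = 880.4 − 1ξ, giving ξ = 200.4 kmol.
Outlet amounts (n = n₀ + ν ξ):
  A: 880.4 − 1(200.4) = 680
  B: 0 + 2(200.4) = 400.8
Total out = 1081 kmol; y_B = 400.8 / 1081 = 0.3708.

0.371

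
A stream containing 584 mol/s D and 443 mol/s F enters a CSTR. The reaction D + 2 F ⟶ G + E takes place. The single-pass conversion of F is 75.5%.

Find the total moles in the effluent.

860 mol/s

F reacted = 0.755 × 443 = 334.5 mol/s; ν_F = −2, so ξ = 334.5/2 = 167.2 mol/s.
Outlet amounts (n = n₀ + ν ξ):
  D: 584 − 1(167.2) = 416.8
  F: 443 − 2(167.2) = 108.5
  G: 0 + 1(167.2) = 167.2
  E: 0 + 1(167.2) = 167.2
Total out = 416.8 + 108.5 + 167.2 + 167.2 = 859.8 mol/s.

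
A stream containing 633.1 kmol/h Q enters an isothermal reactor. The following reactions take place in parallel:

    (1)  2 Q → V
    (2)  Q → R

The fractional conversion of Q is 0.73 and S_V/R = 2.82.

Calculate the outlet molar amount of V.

Conversion of Q: Q consumed = 0.73 × 633.1 = 462.2 kmol/h = 2ξ₁ + 1ξ₂.
Selectivity: 1ξ₁ / (1ξ₂) = 2.82 → ξ₁ = 2.82 ξ₂.
Substitute: (2·2.82 + 1) ξ₂ = 462.2 → ξ₂ = 69.6 kmol/h, ξ₁ = 196.3 kmol/h.
Outlet amounts (n = n₀ + Σ ν·ξ):
  Q: 633.1 − 2(196.3) − 1(69.6) = 170.9
  V: 0 + 1(196.3) = 196.3
  R: 0 + 1(69.6) = 69.6

196 kmol/h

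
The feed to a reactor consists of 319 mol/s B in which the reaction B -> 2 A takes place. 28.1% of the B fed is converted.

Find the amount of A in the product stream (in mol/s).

179 mol/s

B reacted = 0.281 × 319 = 89.64 mol/s; ν_B = −1, so ξ = 89.64/1 = 89.64 mol/s.
Outlet amounts (n = n₀ + ν ξ):
  B: 319 − 1(89.64) = 229.4
  A: 0 + 2(89.64) = 179.3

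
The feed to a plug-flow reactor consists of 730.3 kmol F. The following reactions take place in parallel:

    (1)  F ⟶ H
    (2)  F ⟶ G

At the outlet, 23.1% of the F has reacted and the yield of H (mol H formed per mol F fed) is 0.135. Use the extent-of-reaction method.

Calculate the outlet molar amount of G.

70.1 kmol

Yield of H: 1ξ₁ / 730.3 = 0.135 → ξ₁ = 98.59 kmol.
Conversion of F: 1ξ₁ + 1ξ₂ = 0.231 × 730.3 = 168.7 → ξ₂ = 70.11 kmol.
Outlet amounts (n = n₀ + Σ ν·ξ):
  F: 730.3 − 1(98.59) − 1(70.11) = 561.6
  H: 0 + 1(98.59) = 98.59
  G: 0 + 1(70.11) = 70.11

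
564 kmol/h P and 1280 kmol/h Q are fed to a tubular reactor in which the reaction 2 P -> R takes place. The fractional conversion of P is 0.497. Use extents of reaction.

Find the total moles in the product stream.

P reacted = 0.497 × 564 = 280.3 kmol/h; ν_P = −2, so ξ = 280.3/2 = 140.2 kmol/h.
Outlet amounts (n = n₀ + ν ξ):
  P: 564 − 2(140.2) = 283.7
  R: 0 + 1(140.2) = 140.2
  Q: 1280 (inert)
Total out = 283.7 + 140.2 + 1280 = 1704 kmol/h.

1700 kmol/h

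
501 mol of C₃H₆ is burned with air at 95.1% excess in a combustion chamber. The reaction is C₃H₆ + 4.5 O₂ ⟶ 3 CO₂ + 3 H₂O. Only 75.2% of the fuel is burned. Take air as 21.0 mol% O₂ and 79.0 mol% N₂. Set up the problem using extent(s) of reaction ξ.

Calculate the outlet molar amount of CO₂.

Stoichiometric O₂ = 4.5 × 501 = 2254 mol; O₂ fed = 2254 × 1.951 = 4399 mol.
N₂ fed = 4399 × 79/21 = 16550 mol.
Fuel reacted = 0.752 × 501 → ξ = 376.8 mol.
Outlet (n = n₀ + ν ξ):
  C₃H₆: 501 − 1(376.8) = 124.2
  O₂: 4399 − 4.5(376.8) = 2703
  N₂: 16550 (inert)
  CO₂: 0 + 3(376.8) = 1130
  H₂O: 0 + 3(376.8) = 1130

1130 mol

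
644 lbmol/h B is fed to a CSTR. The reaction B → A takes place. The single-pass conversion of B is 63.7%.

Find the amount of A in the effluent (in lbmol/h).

410 lbmol/h

B reacted = 0.637 × 644 = 410.2 lbmol/h; ν_B = −1, so ξ = 410.2/1 = 410.2 lbmol/h.
Outlet amounts (n = n₀ + ν ξ):
  B: 644 − 1(410.2) = 233.8
  A: 0 + 1(410.2) = 410.2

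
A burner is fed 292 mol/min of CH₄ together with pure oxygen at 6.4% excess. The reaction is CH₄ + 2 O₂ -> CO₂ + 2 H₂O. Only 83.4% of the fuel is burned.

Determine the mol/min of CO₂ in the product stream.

244 mol/min

Stoichiometric O₂ = 2 × 292 = 584 mol/min; O₂ fed = 584 × 1.064 = 621.4 mol/min.
Fuel reacted = 0.834 × 292 → ξ = 243.5 mol/min.
Outlet (n = n₀ + ν ξ):
  CH₄: 292 − 1(243.5) = 48.47
  O₂: 621.4 − 2(243.5) = 134.3
  CO₂: 0 + 1(243.5) = 243.5
  H₂O: 0 + 2(243.5) = 487.1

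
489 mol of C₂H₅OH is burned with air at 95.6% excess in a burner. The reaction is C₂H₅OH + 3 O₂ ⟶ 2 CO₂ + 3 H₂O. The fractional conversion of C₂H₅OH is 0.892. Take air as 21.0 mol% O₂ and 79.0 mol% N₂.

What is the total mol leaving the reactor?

Stoichiometric O₂ = 3 × 489 = 1467 mol; O₂ fed = 1467 × 1.956 = 2869 mol.
N₂ fed = 2869 × 79/21 = 10790 mol.
Fuel reacted = 0.892 × 489 → ξ = 436.2 mol.
Outlet (n = n₀ + ν ξ):
  C₂H₅OH: 489 − 1(436.2) = 52.81
  O₂: 2869 − 3(436.2) = 1561
  N₂: 10790 (inert)
  CO₂: 0 + 2(436.2) = 872.4
  H₂O: 0 + 3(436.2) = 1309
Total out = 52.81 + 1561 + 10790 + 872.4 + 1309 = 14590 mol.

14600 mol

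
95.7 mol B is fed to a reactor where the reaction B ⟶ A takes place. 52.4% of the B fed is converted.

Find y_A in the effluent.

B reacted = 0.524 × 95.7 = 50.15 mol; ν_B = −1, so ξ = 50.15/1 = 50.15 mol.
Outlet amounts (n = n₀ + ν ξ):
  B: 95.7 − 1(50.15) = 45.55
  A: 0 + 1(50.15) = 50.15
Total out = 95.7 mol; y_A = 50.15 / 95.7 = 0.524.

0.524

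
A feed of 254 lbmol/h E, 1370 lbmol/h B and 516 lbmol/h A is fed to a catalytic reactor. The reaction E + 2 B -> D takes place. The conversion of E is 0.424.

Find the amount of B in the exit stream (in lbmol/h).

E reacted = 0.424 × 254 = 107.7 lbmol/h; ν_E = −1, so ξ = 107.7/1 = 107.7 lbmol/h.
Outlet amounts (n = n₀ + ν ξ):
  E: 254 − 1(107.7) = 146.3
  B: 1370 − 2(107.7) = 1155
  D: 0 + 1(107.7) = 107.7
  A: 516 (inert)

1150 lbmol/h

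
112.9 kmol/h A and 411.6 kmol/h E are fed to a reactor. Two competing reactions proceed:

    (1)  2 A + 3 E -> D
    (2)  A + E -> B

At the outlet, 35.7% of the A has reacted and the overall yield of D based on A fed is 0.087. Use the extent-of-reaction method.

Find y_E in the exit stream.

0.778

Yield of D: 1ξ₁ / 112.9 = 0.087 → ξ₁ = 9.822 kmol/h.
Conversion of A: 2ξ₁ + 1ξ₂ = 0.357 × 112.9 = 40.31 → ξ₂ = 20.66 kmol/h.
Outlet amounts (n = n₀ + Σ ν·ξ):
  A: 112.9 − 2(9.822) − 1(20.66) = 72.59
  E: 411.6 − 3(9.822) − 1(20.66) = 361.5
  D: 0 + 1(9.822) = 9.822
  B: 0 + 1(20.66) = 20.66
Total out = 464.6 kmol/h; y_E = 361.5 / 464.6 = 0.7781.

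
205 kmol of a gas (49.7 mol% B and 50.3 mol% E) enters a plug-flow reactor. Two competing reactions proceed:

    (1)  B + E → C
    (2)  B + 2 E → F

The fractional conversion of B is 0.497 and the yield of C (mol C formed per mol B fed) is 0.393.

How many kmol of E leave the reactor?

Yield of C: 1ξ₁ / 101.9 = 0.393 → ξ₁ = 40.04 kmol.
Conversion of B: 1ξ₁ + 1ξ₂ = 0.497 × 101.9 = 50.64 → ξ₂ = 10.6 kmol.
Outlet amounts (n = n₀ + Σ ν·ξ):
  B: 101.9 − 1(40.04) − 1(10.6) = 51.25
  E: 103.1 − 1(40.04) − 2(10.6) = 41.88
  C: 0 + 1(40.04) = 40.04
  F: 0 + 1(10.6) = 10.6

41.9 kmol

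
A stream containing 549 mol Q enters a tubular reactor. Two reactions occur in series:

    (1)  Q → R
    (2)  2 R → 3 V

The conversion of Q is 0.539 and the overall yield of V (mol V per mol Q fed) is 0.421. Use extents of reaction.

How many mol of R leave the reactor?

Conversion of Q: Q consumed = 1ξ₁ = 0.539 × 549 → ξ₁ = 295.9 mol.
Yield of V: 3ξ₂ / 549 = 0.421 → ξ₂ = 77.04 mol.
Outlet amounts (n = n₀ + Σ ν·ξ):
  Q: 549 − 1(295.9) = 253.1
  R: 0 + 1(295.9) − 2(77.04) = 141.8
  V: 0 + 3(77.04) = 231.1

142 mol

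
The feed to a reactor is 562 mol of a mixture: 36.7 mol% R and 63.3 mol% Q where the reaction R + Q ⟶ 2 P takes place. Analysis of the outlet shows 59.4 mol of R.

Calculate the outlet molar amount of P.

For R: n = n₀ − 1ξ → 59.4 = 206.3 − 1ξ, giving ξ = 146.9 mol.
Outlet amounts (n = n₀ + ν ξ):
  R: 206.3 − 1(146.9) = 59.4
  Q: 355.7 − 1(146.9) = 208.9
  P: 0 + 2(146.9) = 293.7

294 mol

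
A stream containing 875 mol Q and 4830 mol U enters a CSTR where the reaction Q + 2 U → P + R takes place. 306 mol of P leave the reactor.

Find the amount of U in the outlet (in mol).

4220 mol

For P: n = n₀ + 1ξ → 306 = 0 + 1ξ, giving ξ = 306 mol.
Outlet amounts (n = n₀ + ν ξ):
  Q: 875 − 1(306) = 569
  U: 4830 − 2(306) = 4218
  P: 0 + 1(306) = 306
  R: 0 + 1(306) = 306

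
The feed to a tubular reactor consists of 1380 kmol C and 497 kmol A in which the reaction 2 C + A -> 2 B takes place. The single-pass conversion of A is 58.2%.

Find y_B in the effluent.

A reacted = 0.582 × 497 = 289.3 kmol; ν_A = −1, so ξ = 289.3/1 = 289.3 kmol.
Outlet amounts (n = n₀ + ν ξ):
  C: 1380 − 2(289.3) = 801.5
  A: 497 − 1(289.3) = 207.7
  B: 0 + 2(289.3) = 578.5
Total out = 1588 kmol; y_B = 578.5 / 1588 = 0.3644.

0.364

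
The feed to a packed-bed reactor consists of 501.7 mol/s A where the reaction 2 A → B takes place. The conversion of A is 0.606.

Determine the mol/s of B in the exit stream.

152 mol/s

A reacted = 0.606 × 501.7 = 304 mol/s; ν_A = −2, so ξ = 304/2 = 152 mol/s.
Outlet amounts (n = n₀ + ν ξ):
  A: 501.7 − 2(152) = 197.7
  B: 0 + 1(152) = 152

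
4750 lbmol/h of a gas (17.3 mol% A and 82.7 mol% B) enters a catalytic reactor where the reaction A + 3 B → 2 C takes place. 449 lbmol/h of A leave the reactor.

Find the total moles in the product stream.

4000 lbmol/h

For A: n = n₀ − 1ξ → 449 = 821.8 − 1ξ, giving ξ = 372.8 lbmol/h.
Outlet amounts (n = n₀ + ν ξ):
  A: 821.8 − 1(372.8) = 449
  B: 3928 − 3(372.8) = 2810
  C: 0 + 2(372.8) = 745.5
Total out = 449 + 2810 + 745.5 = 4004 lbmol/h.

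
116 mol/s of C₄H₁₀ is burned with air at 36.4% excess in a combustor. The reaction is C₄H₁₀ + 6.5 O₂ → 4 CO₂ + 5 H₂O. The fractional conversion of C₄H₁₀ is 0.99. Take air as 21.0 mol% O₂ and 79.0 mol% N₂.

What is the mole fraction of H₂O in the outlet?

0.111

Stoichiometric O₂ = 6.5 × 116 = 754 mol/s; O₂ fed = 754 × 1.364 = 1028 mol/s.
N₂ fed = 1028 × 79/21 = 3869 mol/s.
Fuel reacted = 0.99 × 116 → ξ = 114.8 mol/s.
Outlet (n = n₀ + ν ξ):
  C₄H₁₀: 116 − 1(114.8) = 1.16
  O₂: 1028 − 6.5(114.8) = 282
  N₂: 3869 (inert)
  CO₂: 0 + 4(114.8) = 459.4
  H₂O: 0 + 5(114.8) = 574.2
Total out = 5186 mol/s; y_H₂O = 574.2 / 5186 = 0.1107.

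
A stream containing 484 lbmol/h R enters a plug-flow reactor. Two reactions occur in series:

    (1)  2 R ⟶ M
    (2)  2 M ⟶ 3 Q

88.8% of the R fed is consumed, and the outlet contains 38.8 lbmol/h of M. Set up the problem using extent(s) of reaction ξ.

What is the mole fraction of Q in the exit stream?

Conversion of R: R consumed = 2ξ₁ = 0.888 × 484 → ξ₁ = 214.9 lbmol/h.
M balance: n_M = 0 + 1ξ₁ − 2ξ₂ = 38.8 → ξ₂ = (1·214.9 − 38.8)/2 = 88.05 lbmol/h.
Outlet amounts (n = n₀ + Σ ν·ξ):
  R: 484 − 2(214.9) = 54.21
  M: 0 + 1(214.9) − 2(88.05) = 38.8
  Q: 0 + 3(88.05) = 264.1
Total out = 357.2 lbmol/h; y_Q = 264.1 / 357.2 = 0.7396.

0.74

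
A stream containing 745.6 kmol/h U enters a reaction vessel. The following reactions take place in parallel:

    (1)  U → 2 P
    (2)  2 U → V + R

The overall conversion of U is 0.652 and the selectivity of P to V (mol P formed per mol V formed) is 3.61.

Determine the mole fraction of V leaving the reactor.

Conversion of U: U consumed = 0.652 × 745.6 = 486.1 kmol/h = 1ξ₁ + 2ξ₂.
Selectivity: 2ξ₁ / (1ξ₂) = 3.61 → ξ₁ = 1.805 ξ₂.
Substitute: (1·1.805 + 2) ξ₂ = 486.1 → ξ₂ = 127.8 kmol/h, ξ₁ = 230.6 kmol/h.
Outlet amounts (n = n₀ + Σ ν·ξ):
  U: 745.6 − 1(230.6) − 2(127.8) = 259.5
  P: 0 + 2(230.6) = 461.2
  V: 0 + 1(127.8) = 127.8
  R: 0 + 1(127.8) = 127.8
Total out = 976.2 kmol/h; y_V = 127.8 / 976.2 = 0.1309.

0.131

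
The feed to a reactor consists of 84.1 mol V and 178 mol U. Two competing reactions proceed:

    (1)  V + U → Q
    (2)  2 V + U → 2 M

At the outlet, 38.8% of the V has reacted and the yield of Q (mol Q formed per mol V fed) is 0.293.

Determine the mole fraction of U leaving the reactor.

Yield of Q: 1ξ₁ / 84.1 = 0.293 → ξ₁ = 24.64 mol.
Conversion of V: 1ξ₁ + 2ξ₂ = 0.388 × 84.1 = 32.63 → ξ₂ = 3.995 mol.
Outlet amounts (n = n₀ + Σ ν·ξ):
  V: 84.1 − 1(24.64) − 2(3.995) = 51.47
  U: 178 − 1(24.64) − 1(3.995) = 149.4
  Q: 0 + 1(24.64) = 24.64
  M: 0 + 2(3.995) = 7.99
Total out = 233.5 mol; y_U = 149.4 / 233.5 = 0.6398.

0.64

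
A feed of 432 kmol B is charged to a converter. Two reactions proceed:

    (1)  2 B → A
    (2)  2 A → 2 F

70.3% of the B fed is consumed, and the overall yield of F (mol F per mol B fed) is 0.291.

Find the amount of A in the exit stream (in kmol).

26.1 kmol

Conversion of B: B consumed = 2ξ₁ = 0.703 × 432 → ξ₁ = 151.8 kmol.
Yield of F: 2ξ₂ / 432 = 0.291 → ξ₂ = 62.86 kmol.
Outlet amounts (n = n₀ + Σ ν·ξ):
  B: 432 − 2(151.8) = 128.3
  A: 0 + 1(151.8) − 2(62.86) = 26.14
  F: 0 + 2(62.86) = 125.7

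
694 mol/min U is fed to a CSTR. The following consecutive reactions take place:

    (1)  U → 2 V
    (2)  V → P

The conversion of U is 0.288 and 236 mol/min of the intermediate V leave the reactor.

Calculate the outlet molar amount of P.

Conversion of U: U consumed = 1ξ₁ = 0.288 × 694 → ξ₁ = 199.9 mol/min.
V balance: n_V = 0 + 2ξ₁ − 1ξ₂ = 236 → ξ₂ = (2·199.9 − 236)/1 = 163.7 mol/min.
Outlet amounts (n = n₀ + Σ ν·ξ):
  U: 694 − 1(199.9) = 494.1
  V: 0 + 2(199.9) − 1(163.7) = 236
  P: 0 + 1(163.7) = 163.7

164 mol/min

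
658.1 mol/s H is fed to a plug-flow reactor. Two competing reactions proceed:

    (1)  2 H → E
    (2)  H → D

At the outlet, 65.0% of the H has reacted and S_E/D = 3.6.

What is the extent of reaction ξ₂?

Conversion of H: H consumed = 0.65 × 658.1 = 427.8 mol/s = 2ξ₁ + 1ξ₂.
Selectivity: 1ξ₁ / (1ξ₂) = 3.6 → ξ₁ = 3.6 ξ₂.
Substitute: (2·3.6 + 1) ξ₂ = 427.8 → ξ₂ = 52.17 mol/s, ξ₁ = 187.8 mol/s.
Outlet amounts (n = n₀ + Σ ν·ξ):
  H: 658.1 − 2(187.8) − 1(52.17) = 230.3
  E: 0 + 1(187.8) = 187.8
  D: 0 + 1(52.17) = 52.17

ξ₂ = 52.2 mol/s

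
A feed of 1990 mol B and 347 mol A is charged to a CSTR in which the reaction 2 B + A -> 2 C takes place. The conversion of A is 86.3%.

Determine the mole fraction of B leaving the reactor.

0.683

A reacted = 0.863 × 347 = 299.5 mol; ν_A = −1, so ξ = 299.5/1 = 299.5 mol.
Outlet amounts (n = n₀ + ν ξ):
  B: 1990 − 2(299.5) = 1391
  A: 347 − 1(299.5) = 47.54
  C: 0 + 2(299.5) = 598.9
Total out = 2038 mol; y_B = 1391 / 2038 = 0.6827.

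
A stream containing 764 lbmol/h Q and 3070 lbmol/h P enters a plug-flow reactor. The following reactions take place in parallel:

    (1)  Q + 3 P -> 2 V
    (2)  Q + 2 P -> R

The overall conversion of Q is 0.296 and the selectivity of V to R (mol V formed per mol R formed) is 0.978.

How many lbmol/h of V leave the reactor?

149 lbmol/h

Conversion of Q: Q consumed = 0.296 × 764 = 226.1 lbmol/h = 1ξ₁ + 1ξ₂.
Selectivity: 2ξ₁ / (1ξ₂) = 0.978 → ξ₁ = 0.489 ξ₂.
Substitute: (1·0.489 + 1) ξ₂ = 226.1 → ξ₂ = 151.9 lbmol/h, ξ₁ = 74.27 lbmol/h.
Outlet amounts (n = n₀ + Σ ν·ξ):
  Q: 764 − 1(74.27) − 1(151.9) = 537.9
  P: 3070 − 3(74.27) − 2(151.9) = 2543
  V: 0 + 2(74.27) = 148.5
  R: 0 + 1(151.9) = 151.9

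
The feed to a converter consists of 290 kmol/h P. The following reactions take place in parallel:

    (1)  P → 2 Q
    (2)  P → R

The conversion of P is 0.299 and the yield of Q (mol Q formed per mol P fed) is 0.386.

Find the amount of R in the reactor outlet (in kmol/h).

30.7 kmol/h

Yield of Q: 2ξ₁ / 290 = 0.386 → ξ₁ = 55.97 kmol/h.
Conversion of P: 1ξ₁ + 1ξ₂ = 0.299 × 290 = 86.71 → ξ₂ = 30.74 kmol/h.
Outlet amounts (n = n₀ + Σ ν·ξ):
  P: 290 − 1(55.97) − 1(30.74) = 203.3
  Q: 0 + 2(55.97) = 111.9
  R: 0 + 1(30.74) = 30.74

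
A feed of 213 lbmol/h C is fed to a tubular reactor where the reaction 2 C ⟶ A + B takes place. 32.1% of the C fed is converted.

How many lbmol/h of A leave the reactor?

C reacted = 0.321 × 213 = 68.37 lbmol/h; ν_C = −2, so ξ = 68.37/2 = 34.19 lbmol/h.
Outlet amounts (n = n₀ + ν ξ):
  C: 213 − 2(34.19) = 144.6
  A: 0 + 1(34.19) = 34.19
  B: 0 + 1(34.19) = 34.19

34.2 lbmol/h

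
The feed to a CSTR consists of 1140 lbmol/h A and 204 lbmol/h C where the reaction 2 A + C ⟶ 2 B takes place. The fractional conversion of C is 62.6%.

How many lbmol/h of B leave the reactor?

255 lbmol/h

C reacted = 0.626 × 204 = 127.7 lbmol/h; ν_C = −1, so ξ = 127.7/1 = 127.7 lbmol/h.
Outlet amounts (n = n₀ + ν ξ):
  A: 1140 − 2(127.7) = 884.6
  C: 204 − 1(127.7) = 76.3
  B: 0 + 2(127.7) = 255.4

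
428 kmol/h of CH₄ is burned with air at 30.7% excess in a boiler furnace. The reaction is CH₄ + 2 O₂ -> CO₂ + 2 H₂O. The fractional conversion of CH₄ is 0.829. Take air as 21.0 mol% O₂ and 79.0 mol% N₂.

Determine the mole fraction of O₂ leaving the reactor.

Stoichiometric O₂ = 2 × 428 = 856 kmol/h; O₂ fed = 856 × 1.307 = 1119 kmol/h.
N₂ fed = 1119 × 79/21 = 4209 kmol/h.
Fuel reacted = 0.829 × 428 → ξ = 354.8 kmol/h.
Outlet (n = n₀ + ν ξ):
  CH₄: 428 − 1(354.8) = 73.19
  O₂: 1119 − 2(354.8) = 409.2
  N₂: 4209 (inert)
  CO₂: 0 + 1(354.8) = 354.8
  H₂O: 0 + 2(354.8) = 709.6
Total out = 5756 kmol/h; y_O₂ = 409.2 / 5756 = 0.07109.

0.0711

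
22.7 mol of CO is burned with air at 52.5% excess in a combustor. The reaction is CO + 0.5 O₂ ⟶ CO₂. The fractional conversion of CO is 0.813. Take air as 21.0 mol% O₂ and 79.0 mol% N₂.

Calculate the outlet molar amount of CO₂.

Stoichiometric O₂ = 0.5 × 22.7 = 11.35 mol; O₂ fed = 11.35 × 1.525 = 17.31 mol.
N₂ fed = 17.31 × 79/21 = 65.11 mol.
Fuel reacted = 0.813 × 22.7 → ξ = 18.46 mol.
Outlet (n = n₀ + ν ξ):
  CO: 22.7 − 1(18.46) = 4.245
  O₂: 17.31 − 0.5(18.46) = 8.081
  N₂: 65.11 (inert)
  CO₂: 0 + 1(18.46) = 18.46

18.5 mol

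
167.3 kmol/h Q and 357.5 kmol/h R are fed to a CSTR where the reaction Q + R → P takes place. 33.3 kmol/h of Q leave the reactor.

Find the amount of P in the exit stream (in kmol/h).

134 kmol/h

For Q: n = n₀ − 1ξ → 33.3 = 167.3 − 1ξ, giving ξ = 134 kmol/h.
Outlet amounts (n = n₀ + ν ξ):
  Q: 167.3 − 1(134) = 33.3
  R: 357.5 − 1(134) = 223.5
  P: 0 + 1(134) = 134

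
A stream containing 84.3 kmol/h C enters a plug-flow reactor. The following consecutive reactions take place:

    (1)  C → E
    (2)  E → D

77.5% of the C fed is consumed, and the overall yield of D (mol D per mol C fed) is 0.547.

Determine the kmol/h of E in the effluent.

Conversion of C: C consumed = 1ξ₁ = 0.775 × 84.3 → ξ₁ = 65.33 kmol/h.
Yield of D: 1ξ₂ / 84.3 = 0.547 → ξ₂ = 46.11 kmol/h.
Outlet amounts (n = n₀ + Σ ν·ξ):
  C: 84.3 − 1(65.33) = 18.97
  E: 0 + 1(65.33) − 1(46.11) = 19.22
  D: 0 + 1(46.11) = 46.11

19.2 kmol/h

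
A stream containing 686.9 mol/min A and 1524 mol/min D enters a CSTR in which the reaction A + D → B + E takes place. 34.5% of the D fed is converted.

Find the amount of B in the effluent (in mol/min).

526 mol/min

D reacted = 0.345 × 1524 = 525.8 mol/min; ν_D = −1, so ξ = 525.8/1 = 525.8 mol/min.
Outlet amounts (n = n₀ + ν ξ):
  A: 686.9 − 1(525.8) = 161.1
  D: 1524 − 1(525.8) = 998.2
  B: 0 + 1(525.8) = 525.8
  E: 0 + 1(525.8) = 525.8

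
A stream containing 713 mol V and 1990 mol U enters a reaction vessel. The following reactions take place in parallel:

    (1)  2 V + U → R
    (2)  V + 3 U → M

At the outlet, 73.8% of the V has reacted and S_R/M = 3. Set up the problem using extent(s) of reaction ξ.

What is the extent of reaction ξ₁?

ξ₁ = 226 mol

Conversion of V: V consumed = 0.738 × 713 = 526.2 mol = 2ξ₁ + 1ξ₂.
Selectivity: 1ξ₁ / (1ξ₂) = 3 → ξ₁ = 3 ξ₂.
Substitute: (2·3 + 1) ξ₂ = 526.2 → ξ₂ = 75.17 mol, ξ₁ = 225.5 mol.
Outlet amounts (n = n₀ + Σ ν·ξ):
  V: 713 − 2(225.5) − 1(75.17) = 186.8
  U: 1990 − 1(225.5) − 3(75.17) = 1539
  R: 0 + 1(225.5) = 225.5
  M: 0 + 1(75.17) = 75.17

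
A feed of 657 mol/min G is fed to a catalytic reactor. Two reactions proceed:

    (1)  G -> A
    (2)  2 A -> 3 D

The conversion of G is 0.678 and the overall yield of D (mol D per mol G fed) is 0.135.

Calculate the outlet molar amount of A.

386 mol/min

Conversion of G: G consumed = 1ξ₁ = 0.678 × 657 → ξ₁ = 445.4 mol/min.
Yield of D: 3ξ₂ / 657 = 0.135 → ξ₂ = 29.57 mol/min.
Outlet amounts (n = n₀ + Σ ν·ξ):
  G: 657 − 1(445.4) = 211.6
  A: 0 + 1(445.4) − 2(29.57) = 386.3
  D: 0 + 3(29.57) = 88.7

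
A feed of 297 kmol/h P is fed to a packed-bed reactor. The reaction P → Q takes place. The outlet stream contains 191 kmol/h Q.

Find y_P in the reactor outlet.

For Q: n = n₀ + 1ξ → 191 = 0 + 1ξ, giving ξ = 191 kmol/h.
Outlet amounts (n = n₀ + ν ξ):
  P: 297 − 1(191) = 106
  Q: 0 + 1(191) = 191
Total out = 297 kmol/h; y_P = 106 / 297 = 0.3569.

0.357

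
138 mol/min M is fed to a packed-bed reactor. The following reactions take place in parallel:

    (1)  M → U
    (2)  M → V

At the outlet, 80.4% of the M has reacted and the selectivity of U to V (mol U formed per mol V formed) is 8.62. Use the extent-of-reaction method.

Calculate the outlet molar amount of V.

11.5 mol/min

Conversion of M: M consumed = 0.804 × 138 = 111 mol/min = 1ξ₁ + 1ξ₂.
Selectivity: 1ξ₁ / (1ξ₂) = 8.62 → ξ₁ = 8.62 ξ₂.
Substitute: (1·8.62 + 1) ξ₂ = 111 → ξ₂ = 11.53 mol/min, ξ₁ = 99.42 mol/min.
Outlet amounts (n = n₀ + Σ ν·ξ):
  M: 138 − 1(99.42) − 1(11.53) = 27.05
  U: 0 + 1(99.42) = 99.42
  V: 0 + 1(11.53) = 11.53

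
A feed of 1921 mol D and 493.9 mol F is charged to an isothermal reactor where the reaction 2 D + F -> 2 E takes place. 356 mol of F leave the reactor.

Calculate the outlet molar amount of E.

For F: n = n₀ − 1ξ → 356 = 493.9 − 1ξ, giving ξ = 137.9 mol.
Outlet amounts (n = n₀ + ν ξ):
  D: 1921 − 2(137.9) = 1645
  F: 493.9 − 1(137.9) = 356
  E: 0 + 2(137.9) = 275.8

276 mol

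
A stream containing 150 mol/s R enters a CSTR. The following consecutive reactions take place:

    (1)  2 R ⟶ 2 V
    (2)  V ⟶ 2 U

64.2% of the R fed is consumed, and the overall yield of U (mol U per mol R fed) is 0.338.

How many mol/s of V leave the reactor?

Conversion of R: R consumed = 2ξ₁ = 0.642 × 150 → ξ₁ = 48.15 mol/s.
Yield of U: 2ξ₂ / 150 = 0.338 → ξ₂ = 25.35 mol/s.
Outlet amounts (n = n₀ + Σ ν·ξ):
  R: 150 − 2(48.15) = 53.7
  V: 0 + 2(48.15) − 1(25.35) = 70.95
  U: 0 + 2(25.35) = 50.7

70.9 mol/s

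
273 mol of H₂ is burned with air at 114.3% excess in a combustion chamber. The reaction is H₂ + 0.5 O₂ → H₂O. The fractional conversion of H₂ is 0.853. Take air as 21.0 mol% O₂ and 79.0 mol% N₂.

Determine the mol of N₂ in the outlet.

1100 mol

Stoichiometric O₂ = 0.5 × 273 = 136.5 mol; O₂ fed = 136.5 × 2.143 = 292.5 mol.
N₂ fed = 292.5 × 79/21 = 1100 mol.
Fuel reacted = 0.853 × 273 → ξ = 232.9 mol.
Outlet (n = n₀ + ν ξ):
  H₂: 273 − 1(232.9) = 40.13
  O₂: 292.5 − 0.5(232.9) = 176.1
  N₂: 1100 (inert)
  H₂O: 0 + 1(232.9) = 232.9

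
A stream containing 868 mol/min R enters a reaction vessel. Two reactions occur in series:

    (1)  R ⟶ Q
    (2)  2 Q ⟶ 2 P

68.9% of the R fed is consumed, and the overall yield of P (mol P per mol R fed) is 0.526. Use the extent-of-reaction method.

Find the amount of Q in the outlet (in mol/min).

Conversion of R: R consumed = 1ξ₁ = 0.689 × 868 → ξ₁ = 598.1 mol/min.
Yield of P: 2ξ₂ / 868 = 0.526 → ξ₂ = 228.3 mol/min.
Outlet amounts (n = n₀ + Σ ν·ξ):
  R: 868 − 1(598.1) = 269.9
  Q: 0 + 1(598.1) − 2(228.3) = 141.5
  P: 0 + 2(228.3) = 456.6

141 mol/min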